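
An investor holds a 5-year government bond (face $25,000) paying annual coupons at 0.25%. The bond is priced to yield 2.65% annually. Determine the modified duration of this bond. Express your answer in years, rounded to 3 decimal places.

Periodic yield y = 0.0265. First find Macaulay duration:
  t   CF        PV=CF/(1+0.0265)^t    t·PV
  1        62.50        60.8865        60.8865
  2        62.50        59.3147       118.6293
  3        62.50        57.7834       173.3502
  4        62.50        56.2917       225.1667
  5    25,062.50    21,990.2224   109,951.1119
  Σ                 22,224.4987   110,529.1447
P = 22,224.4987; Macaulay duration = 110,529.1447 / 22,224.4987 = 4.97330 years.
Modified duration = D_Mac / (1 + y) = 4.97330 / 1.0265 = 4.84491 years.

4.845 years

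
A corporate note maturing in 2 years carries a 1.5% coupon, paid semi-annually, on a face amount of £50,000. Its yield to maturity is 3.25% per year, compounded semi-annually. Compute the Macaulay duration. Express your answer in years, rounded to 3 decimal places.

1.977 years

Periodic yield y = 0.01625. Discount each cash flow and weight by its period:
  t   CF        PV=CF/(1+0.01625)^t    t·PV
  1       375.00       369.0037       369.0037
  2       375.00       363.1033       726.2065
  3       375.00       357.2972     1,071.8915
  4    50,375.00    47,229.4431   188,917.7724
  Σ                 48,318.8472   191,084.8742
Price P = Σ PV = 48,318.8472.
Macaulay duration = Σ(t·PV) / P = 191,084.8742 / 48,318.8472 = 3.95467 half-year periods.
In years: 3.95467 / 2 = 1.97733 years.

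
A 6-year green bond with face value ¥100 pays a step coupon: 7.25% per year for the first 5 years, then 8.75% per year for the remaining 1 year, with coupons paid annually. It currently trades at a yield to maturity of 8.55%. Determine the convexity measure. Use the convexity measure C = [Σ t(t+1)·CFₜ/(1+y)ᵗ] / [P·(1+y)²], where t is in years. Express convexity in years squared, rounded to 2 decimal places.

With y = 0.0855:
  t   CF        PV=CF/(1+0.0855)^t    t·PV        t(t+1)·PV
  1         7.25         6.6789         6.6789          13.3579
  2         7.25         6.1529        12.3058          36.9173
  3         7.25         5.6682        17.0047          68.0189
  4         7.25         5.2218        20.8871         104.4356
  5         7.25         4.8105        24.0524         144.3146
  6       108.75        66.4738       398.8426       2,791.8983
  Σ                     95.0061       479.7716       3,158.9425
P = 95.0061.
Convexity = Σ t(t+1)·PV / [P·(1+y)²] = 3,158.9425 / (95.0061 × 1.178310) = 28.21828.

28.22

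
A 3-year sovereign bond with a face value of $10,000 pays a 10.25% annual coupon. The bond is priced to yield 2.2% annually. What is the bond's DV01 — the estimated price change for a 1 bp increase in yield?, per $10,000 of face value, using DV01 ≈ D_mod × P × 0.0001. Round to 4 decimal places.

Periodic yield y = 0.022.
  t   CF        PV=CF/(1+0.022)^t    t·PV
  1     1,025.00     1,002.9354     1,002.9354
  2     1,025.00       981.3458     1,962.6916
  3    11,025.00    10,328.2302    30,984.6907
  Σ                 12,312.5115    33,950.3178
P = 12,312.5115; D_Mac = 2.75738 yrs; D_mod = 2.69803 yrs.
DV01 ≈ 2.69803 × 12,312.5115 × 0.0001 = 3.321949.

$3.3219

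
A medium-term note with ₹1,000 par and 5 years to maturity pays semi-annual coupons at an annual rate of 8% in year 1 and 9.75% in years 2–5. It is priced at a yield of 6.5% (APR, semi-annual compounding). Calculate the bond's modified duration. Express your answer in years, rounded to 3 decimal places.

4.058 years

Periodic yield y = 0.0325. First find Macaulay duration:
  t   CF        PV=CF/(1+0.0325)^t    t·PV
  1        40.00        38.7409        38.7409
  2        40.00        37.5215        75.0429
  3        48.75        44.2899       132.8696
  4        48.75        42.8958       171.5830
  5        48.75        41.5455       207.7277
  6        48.75        40.2378       241.4268
  7        48.75        38.9712       272.7987
  8        48.75        37.7445       301.9563
  9        48.75        36.5565       329.0081
  10    1,048.75       761.6779     7,616.7793
  Σ                  1,120.1815     9,387.9334
P = 1,120.1815; Macaulay duration = 9,387.9334 / 1,120.1815 = 8.38073 half-year periods = 4.19036 years.
Modified duration = D_Mac / (1 + y) = 4.19036 / 1.0325 = 4.05846 years.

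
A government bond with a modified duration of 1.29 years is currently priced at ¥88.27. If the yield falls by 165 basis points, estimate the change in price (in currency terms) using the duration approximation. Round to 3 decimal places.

+¥1.879

Duration approximation: ΔP/P ≈ -D_mod · Δy = -1.29 × (-0.0165) = +0.021285.
ΔP ≈ 88.27 × (+0.021285) = +1.87882695.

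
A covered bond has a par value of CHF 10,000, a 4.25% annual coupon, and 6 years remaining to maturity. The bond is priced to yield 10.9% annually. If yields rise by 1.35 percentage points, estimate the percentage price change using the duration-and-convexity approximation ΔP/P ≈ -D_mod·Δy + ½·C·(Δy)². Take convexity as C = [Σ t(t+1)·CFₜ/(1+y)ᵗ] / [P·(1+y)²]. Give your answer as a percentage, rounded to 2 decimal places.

With y = 0.109:
  t   CF        PV=CF/(1+0.109)^t    t·PV        t(t+1)·PV
  1       425.00       383.2281       383.2281         766.4563
  2       425.00       345.5619       691.1238       2,073.3713
  3       425.00       311.5977       934.7932       3,739.1728
  4       425.00       280.9718     1,123.8872       5,619.4362
  5       425.00       253.3560     1,266.7800       7,600.6801
  6    10,425.00     5,603.8537    33,623.1221     235,361.8544
  Σ                  7,178.5692    38,022.9344     255,160.9710
P = 7,178.5692; D_Mac = 5.29673 yrs; D_mod = 4.77613 yrs; C = 28.90103.
Duration effect: -4.77613 × (+0.0135) = -0.064478
Convexity effect: 0.5 × 28.90103 × (0.0135)² = +0.0026336
ΔP/P ≈ -0.064478 + 0.0026336 = -0.061844 = -6.1844%.

-6.18%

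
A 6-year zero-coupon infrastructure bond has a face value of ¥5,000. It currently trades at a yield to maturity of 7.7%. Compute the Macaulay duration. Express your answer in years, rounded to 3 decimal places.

A zero-coupon bond has a single cash flow at maturity, so its Macaulay duration equals its maturity: 6 years.

6.000 years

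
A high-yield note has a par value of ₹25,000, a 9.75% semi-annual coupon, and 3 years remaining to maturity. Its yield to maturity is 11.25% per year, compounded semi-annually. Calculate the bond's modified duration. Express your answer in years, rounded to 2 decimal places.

2.52 years

Periodic yield y = 0.05625. First find Macaulay duration:
  t   CF        PV=CF/(1+0.05625)^t    t·PV
  1     1,218.75     1,153.8462     1,153.8462
  2     1,218.75     1,092.3987     2,184.7975
  3     1,218.75     1,034.2236     3,102.6709
  4     1,218.75       979.1466     3,916.5866
  5     1,218.75       927.0027     4,635.0137
  6    26,218.75    18,880.4200   113,282.5199
  Σ                 24,067.0379   128,275.4348
P = 24,067.0379; Macaulay duration = 128,275.4348 / 24,067.0379 = 5.32992 half-year periods = 2.66496 years.
Modified duration = D_Mac / (1 + y) = 2.66496 / 1.05625 = 2.52304 years.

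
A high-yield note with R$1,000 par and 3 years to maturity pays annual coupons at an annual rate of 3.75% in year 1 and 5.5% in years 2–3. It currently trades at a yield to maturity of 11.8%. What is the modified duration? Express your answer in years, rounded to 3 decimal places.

2.564 years

Periodic yield y = 0.118. First find Macaulay duration:
  t   CF        PV=CF/(1+0.118)^t    t·PV
  1        37.50        33.5420        33.5420
  2        55.00        44.0027        88.0054
  3     1,055.00       754.9654     2,264.8962
  Σ                    832.5101     2,386.4436
P = 832.5101; Macaulay duration = 2,386.4436 / 832.5101 = 2.86656 years.
Modified duration = D_Mac / (1 + y) = 2.86656 / 1.118 = 2.56401 years.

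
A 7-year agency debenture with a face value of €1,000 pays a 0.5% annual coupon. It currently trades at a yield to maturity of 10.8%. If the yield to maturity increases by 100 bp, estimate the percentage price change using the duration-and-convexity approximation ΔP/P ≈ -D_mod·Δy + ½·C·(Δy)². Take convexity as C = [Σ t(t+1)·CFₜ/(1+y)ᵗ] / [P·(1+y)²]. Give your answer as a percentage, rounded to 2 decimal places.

With y = 0.108:
  t   CF        PV=CF/(1+0.108)^t    t·PV        t(t+1)·PV
  1         5.00         4.5126         4.5126           9.0253
  2         5.00         4.0728         8.1456          24.4367
  3         5.00         3.6758        11.0274          44.1095
  4         5.00         3.3175        13.2700          66.3500
  5         5.00         2.9941        14.9707          89.8240
  6         5.00         2.7023        16.2137         113.4960
  7     1,005.00       490.2163     3,431.5140      27,452.1122
  Σ                    511.4914     3,499.6540      27,799.3537
P = 511.4914; D_Mac = 6.84206 yrs; D_mod = 6.17514 yrs; C = 44.27075.
Duration effect: -6.17514 × (+0.01) = -0.061751
Convexity effect: 0.5 × 44.27075 × (0.01)² = +0.0022135
ΔP/P ≈ -0.061751 + 0.0022135 = -0.059538 = -5.9538%.

-5.95%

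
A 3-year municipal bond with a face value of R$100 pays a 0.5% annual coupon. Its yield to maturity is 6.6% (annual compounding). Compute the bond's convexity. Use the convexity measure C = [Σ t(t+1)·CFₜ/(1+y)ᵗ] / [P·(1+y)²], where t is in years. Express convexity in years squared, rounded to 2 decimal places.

10.48

With y = 0.066:
  t   CF        PV=CF/(1+0.066)^t    t·PV        t(t+1)·PV
  1         0.50         0.4690         0.4690           0.9381
  2         0.50         0.4400         0.8800           2.6400
  3       100.50        82.9649       248.8947         995.5789
  Σ                     83.8740       250.2438         999.1570
P = 83.8740.
Convexity = Σ t(t+1)·PV / [P·(1+y)²] = 999.1570 / (83.8740 × 1.136356) = 10.48316.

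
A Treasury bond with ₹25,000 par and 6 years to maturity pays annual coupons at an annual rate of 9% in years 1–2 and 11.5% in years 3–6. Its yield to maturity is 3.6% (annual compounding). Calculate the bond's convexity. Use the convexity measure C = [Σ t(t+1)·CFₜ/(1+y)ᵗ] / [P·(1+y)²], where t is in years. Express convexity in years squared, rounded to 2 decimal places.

With y = 0.036:
  t   CF        PV=CF/(1+0.036)^t    t·PV        t(t+1)·PV
  1     2,250.00     2,171.8147     2,171.8147       4,343.6293
  2     2,250.00     2,096.3462     4,192.6924      12,578.0772
  3     2,875.00     2,585.5836     7,756.7508      31,027.0031
  4     2,875.00     2,495.7371     9,982.9482      49,914.7411
  5     2,875.00     2,409.0126    12,045.0630      72,270.3781
  6    27,875.00    22,545.3169   135,271.9012     946,903.3085
  Σ                 34,303.8110   171,421.1703   1,117,037.1374
P = 34,303.8110.
Convexity = Σ t(t+1)·PV / [P·(1+y)²] = 1,117,037.1374 / (34,303.8110 × 1.073296) = 30.33931.

30.34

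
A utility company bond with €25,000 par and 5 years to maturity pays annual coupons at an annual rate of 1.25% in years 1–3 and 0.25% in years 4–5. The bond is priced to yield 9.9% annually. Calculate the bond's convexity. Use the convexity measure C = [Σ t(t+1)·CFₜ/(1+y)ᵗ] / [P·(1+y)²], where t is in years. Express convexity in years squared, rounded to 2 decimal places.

With y = 0.099:
  t   CF        PV=CF/(1+0.099)^t    t·PV        t(t+1)·PV
  1       312.50       284.3494       284.3494         568.6988
  2       312.50       258.7347       517.4694       1,552.4081
  3       312.50       235.4274       706.2821       2,825.1284
  4        62.50        42.8439       171.3757         856.8785
  5    25,062.50    15,632.7696    78,163.8481     468,983.0887
  Σ                 16,454.1250    79,843.3247     474,786.2025
P = 16,454.1250.
Convexity = Σ t(t+1)·PV / [P·(1+y)²] = 474,786.2025 / (16,454.1250 × 1.207801) = 23.89065.

23.89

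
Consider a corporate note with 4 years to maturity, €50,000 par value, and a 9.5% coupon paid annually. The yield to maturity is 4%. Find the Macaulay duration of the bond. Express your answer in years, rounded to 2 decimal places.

3.55 years

Periodic yield y = 0.04. Discount each cash flow and weight by its year:
  t   CF        PV=CF/(1+0.04)^t    t·PV
  1     4,750.00     4,567.3077     4,567.3077
  2     4,750.00     4,391.6420     8,783.2840
  3     4,750.00     4,222.7327    12,668.1981
  4    54,750.00    46,800.5295   187,202.1178
  Σ                 59,982.2119   213,220.9077
Price P = Σ PV = 59,982.2119.
Macaulay duration = Σ(t·PV) / P = 213,220.9077 / 59,982.2119 = 3.55474 years.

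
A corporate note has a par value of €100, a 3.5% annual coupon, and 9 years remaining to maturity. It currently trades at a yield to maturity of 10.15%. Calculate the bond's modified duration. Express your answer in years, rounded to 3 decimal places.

6.809 years

Periodic yield y = 0.1015. First find Macaulay duration:
  t   CF        PV=CF/(1+0.1015)^t    t·PV
  1         3.50         3.1775         3.1775
  2         3.50         2.8847         5.7694
  3         3.50         2.6189         7.8566
  4         3.50         2.3776         9.5102
  5         3.50         2.1585        10.7923
  6         3.50         1.9596        11.7574
  7         3.50         1.7790        12.4530
  8         3.50         1.6151        12.9206
  9       103.50        43.3591       390.2315
  Σ                     61.9298       464.4686
P = 61.9298; Macaulay duration = 464.4686 / 61.9298 = 7.49992 years.
Modified duration = D_Mac / (1 + y) = 7.49992 / 1.1015 = 6.80883 years.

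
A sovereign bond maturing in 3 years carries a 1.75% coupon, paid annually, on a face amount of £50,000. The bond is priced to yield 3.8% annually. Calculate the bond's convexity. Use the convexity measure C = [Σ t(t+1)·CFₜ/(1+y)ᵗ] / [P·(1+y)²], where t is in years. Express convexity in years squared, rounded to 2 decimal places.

10.88

With y = 0.038:
  t   CF        PV=CF/(1+0.038)^t    t·PV        t(t+1)·PV
  1       875.00       842.9672       842.9672       1,685.9345
  2       875.00       812.1072     1,624.2143       4,872.6430
  3    50,875.00    45,489.6255   136,468.8766     545,875.5063
  Σ                 47,144.6999   138,936.0582     552,434.0838
P = 47,144.6999.
Convexity = Σ t(t+1)·PV / [P·(1+y)²] = 552,434.0838 / (47,144.6999 × 1.077444) = 10.87559.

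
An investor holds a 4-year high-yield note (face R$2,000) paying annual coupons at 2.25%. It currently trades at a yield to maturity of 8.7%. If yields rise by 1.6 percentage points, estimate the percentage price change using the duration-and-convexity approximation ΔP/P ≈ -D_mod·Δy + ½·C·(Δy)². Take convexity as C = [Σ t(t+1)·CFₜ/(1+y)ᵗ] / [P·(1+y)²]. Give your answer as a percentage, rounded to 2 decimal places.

-5.46%

With y = 0.087:
  t   CF        PV=CF/(1+0.087)^t    t·PV        t(t+1)·PV
  1        45.00        41.3983        41.3983          82.7967
  2        45.00        38.0850        76.1699         228.5097
  3        45.00        35.0368       105.1103         420.4411
  4     2,045.00     1,464.7892     5,859.1569      29,295.7845
  Σ                  1,579.3093     6,081.8354      30,027.5319
P = 1,579.3093; D_Mac = 3.85095 yrs; D_mod = 3.54273 yrs; C = 16.09138.
Duration effect: -3.54273 × (+0.016) = -0.056684
Convexity effect: 0.5 × 16.09138 × (0.016)² = +0.0020597
ΔP/P ≈ -0.056684 + 0.0020597 = -0.054624 = -5.4624%.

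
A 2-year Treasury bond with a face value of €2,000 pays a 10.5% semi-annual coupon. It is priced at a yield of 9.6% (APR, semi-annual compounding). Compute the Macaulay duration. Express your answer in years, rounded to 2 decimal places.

1.86 years

Periodic yield y = 0.048. Discount each cash flow and weight by its period:
  t   CF        PV=CF/(1+0.048)^t    t·PV
  1       105.00       100.1908       100.1908
  2       105.00        95.6019       191.2039
  3       105.00        91.2232       273.6697
  4     2,105.00     1,745.0464     6,980.1854
  Σ                  2,032.0624     7,545.2499
Price P = Σ PV = 2,032.0624.
Macaulay duration = Σ(t·PV) / P = 7,545.2499 / 2,032.0624 = 3.71310 half-year periods.
In years: 3.71310 / 2 = 1.85655 years.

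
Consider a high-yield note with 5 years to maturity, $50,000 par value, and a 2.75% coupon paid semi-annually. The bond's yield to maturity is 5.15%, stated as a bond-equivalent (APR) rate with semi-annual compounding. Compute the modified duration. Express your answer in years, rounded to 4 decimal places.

4.5671 years

Periodic yield y = 0.02575. First find Macaulay duration:
  t   CF        PV=CF/(1+0.02575)^t    t·PV
  1       687.50       670.2413       670.2413
  2       687.50       653.4158     1,306.8317
  3       687.50       637.0128     1,911.0383
  4       687.50       621.0214     2,484.0858
  5       687.50       605.4316     3,027.1579
  6       687.50       590.2331     3,541.3985
  7       687.50       575.4161     4,027.9128
  8       687.50       560.9711     4,487.7689
  9       687.50       546.8887     4,921.9985
  10   50,687.50    39,308.4225   393,084.2248
  Σ                 44,769.0544   419,462.6585
P = 44,769.0544; Macaulay duration = 419,462.6585 / 44,769.0544 = 9.36948 half-year periods = 4.68474 years.
Modified duration = D_Mac / (1 + y) = 4.68474 / 1.02575 = 4.56714 years.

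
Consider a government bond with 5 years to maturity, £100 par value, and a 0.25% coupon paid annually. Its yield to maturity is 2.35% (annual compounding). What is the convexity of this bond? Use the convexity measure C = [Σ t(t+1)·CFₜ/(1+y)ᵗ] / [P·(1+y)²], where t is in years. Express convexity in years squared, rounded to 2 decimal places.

With y = 0.0235:
  t   CF        PV=CF/(1+0.0235)^t    t·PV        t(t+1)·PV
  1         0.25         0.2443         0.2443           0.4885
  2         0.25         0.2387         0.4773           1.4319
  3         0.25         0.2332         0.6995           2.7981
  4         0.25         0.2278         0.9113           4.5564
  5       100.25        89.2576       446.2879       2,677.7276
  Σ                     90.2015       448.6203       2,687.0025
P = 90.2015.
Convexity = Σ t(t+1)·PV / [P·(1+y)²] = 2,687.0025 / (90.2015 × 1.047552) = 28.43667.

28.44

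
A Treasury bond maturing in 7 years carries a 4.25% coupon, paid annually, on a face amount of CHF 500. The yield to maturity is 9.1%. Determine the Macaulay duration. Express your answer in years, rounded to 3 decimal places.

6.057 years

Periodic yield y = 0.091. Discount each cash flow and weight by its year:
  t   CF        PV=CF/(1+0.091)^t    t·PV
  1        21.25        19.4775        19.4775
  2        21.25        17.8529        35.7059
  3        21.25        16.3638        49.0915
  4        21.25        14.9989        59.9957
  5        21.25        13.7479        68.7393
  6        21.25        12.6012        75.6069
  7       521.25       283.3171     1,983.2198
  Σ                    378.3593     2,291.8366
Price P = Σ PV = 378.3593.
Macaulay duration = Σ(t·PV) / P = 2,291.8366 / 378.3593 = 6.05730 years.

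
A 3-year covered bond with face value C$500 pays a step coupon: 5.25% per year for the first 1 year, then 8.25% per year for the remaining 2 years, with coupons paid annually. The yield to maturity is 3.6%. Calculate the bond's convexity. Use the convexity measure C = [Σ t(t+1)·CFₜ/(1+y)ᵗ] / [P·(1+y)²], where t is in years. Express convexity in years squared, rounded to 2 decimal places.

10.36

With y = 0.036:
  t   CF        PV=CF/(1+0.036)^t    t·PV        t(t+1)·PV
  1        26.25        25.3378        25.3378          50.6757
  2        41.25        38.4330        76.8660         230.5981
  3       541.25       486.7642     1,460.2926       5,841.1706
  Σ                    550.5351     1,562.4965       6,122.4443
P = 550.5351.
Convexity = Σ t(t+1)·PV / [P·(1+y)²] = 6,122.4443 / (550.5351 × 1.073296) = 10.36145.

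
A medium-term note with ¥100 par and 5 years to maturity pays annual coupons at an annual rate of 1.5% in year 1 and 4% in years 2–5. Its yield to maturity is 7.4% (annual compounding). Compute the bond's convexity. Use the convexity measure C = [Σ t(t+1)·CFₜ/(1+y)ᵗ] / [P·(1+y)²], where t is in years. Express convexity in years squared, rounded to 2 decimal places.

23.83

With y = 0.074:
  t   CF        PV=CF/(1+0.074)^t    t·PV        t(t+1)·PV
  1         1.50         1.3966         1.3966           2.7933
  2         4.00         3.4678         6.9356          20.8067
  3         4.00         3.2288         9.6865          38.7461
  4         4.00         3.0064        12.0255          60.1275
  5       104.00        72.7800       363.8999       2,183.3994
  Σ                     83.8796       393.9441       2,305.8730
P = 83.8796.
Convexity = Σ t(t+1)·PV / [P·(1+y)²] = 2,305.8730 / (83.8796 × 1.153476) = 23.83254.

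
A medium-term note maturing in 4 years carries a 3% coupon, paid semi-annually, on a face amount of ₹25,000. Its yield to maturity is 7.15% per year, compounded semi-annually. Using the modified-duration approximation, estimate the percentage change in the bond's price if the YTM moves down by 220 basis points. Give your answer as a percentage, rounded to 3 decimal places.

Periodic yield y = 0.03575. Modified duration first:
  t   CF        PV=CF/(1+0.03575)^t    t·PV
  1       375.00       362.0565       362.0565
  2       375.00       349.5597       699.1194
  3       375.00       337.4943     1,012.4829
  4       375.00       325.8453     1,303.3813
  5       375.00       314.5984     1,572.9922
  6       375.00       303.7397     1,822.4384
  7       375.00       293.2558     2,052.7909
  8    25,375.00    19,158.7211   153,269.7688
  Σ                 21,445.2709   162,095.0304
P = 21,445.2709; D_Mac = 7.55854 half-year periods = 3.77927 yrs; D_mod = 3.77927/(1+0.03575) = 3.64883 yrs.
ΔP/P ≈ -D_mod · Δy = -3.64883 × (-0.022) = +0.080274 = +8.0274%.

+8.027%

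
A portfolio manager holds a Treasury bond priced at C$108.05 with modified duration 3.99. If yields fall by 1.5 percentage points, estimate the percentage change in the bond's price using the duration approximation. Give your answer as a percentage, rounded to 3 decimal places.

Duration approximation: ΔP/P ≈ -D_mod · Δy = -3.99 × (-0.015) = +0.059850.
As a percentage: +5.9850%.

+5.985%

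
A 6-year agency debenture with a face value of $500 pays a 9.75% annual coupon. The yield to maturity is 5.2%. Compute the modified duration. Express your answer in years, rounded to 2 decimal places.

4.70 years

Periodic yield y = 0.052. First find Macaulay duration:
  t   CF        PV=CF/(1+0.052)^t    t·PV
  1        48.75        46.3403        46.3403
  2        48.75        44.0497        88.0994
  3        48.75        41.8724       125.6171
  4        48.75        39.8026       159.2105
  5        48.75        37.8352       189.1760
  6       548.75       404.8369     2,429.0214
  Σ                    614.7371     3,037.4647
P = 614.7371; Macaulay duration = 3,037.4647 / 614.7371 = 4.94108 years.
Modified duration = D_Mac / (1 + y) = 4.94108 / 1.052 = 4.69684 years.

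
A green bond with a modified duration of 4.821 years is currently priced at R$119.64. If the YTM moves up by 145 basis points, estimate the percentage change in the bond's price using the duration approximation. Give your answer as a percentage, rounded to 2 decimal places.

-6.99%

Duration approximation: ΔP/P ≈ -D_mod · Δy = -4.821 × (+0.0145) = -0.0699045.
As a percentage: -6.99045%.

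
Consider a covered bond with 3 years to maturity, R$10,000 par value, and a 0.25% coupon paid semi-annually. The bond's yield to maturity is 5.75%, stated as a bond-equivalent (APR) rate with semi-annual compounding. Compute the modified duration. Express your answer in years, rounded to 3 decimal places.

Periodic yield y = 0.02875. First find Macaulay duration:
  t   CF        PV=CF/(1+0.02875)^t    t·PV
  1        12.50        12.1507        12.1507
  2        12.50        11.8111        23.6222
  3        12.50        11.4810        34.4431
  4        12.50        11.1602        44.6407
  5        12.50        10.8483        54.2414
  6    10,012.50     8,446.6294    50,679.7764
  Σ                  8,504.0806    50,848.8744
P = 8,504.0806; Macaulay duration = 50,848.8744 / 8,504.0806 = 5.97935 half-year periods = 2.98967 years.
Modified duration = D_Mac / (1 + y) = 2.98967 / 1.02875 = 2.90612 years.

2.906 years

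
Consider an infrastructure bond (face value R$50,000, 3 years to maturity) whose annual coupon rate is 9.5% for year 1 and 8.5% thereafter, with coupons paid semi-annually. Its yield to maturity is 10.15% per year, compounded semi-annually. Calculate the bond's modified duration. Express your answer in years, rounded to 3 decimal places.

Periodic yield y = 0.05075. First find Macaulay duration:
  t   CF        PV=CF/(1+0.05075)^t    t·PV
  1     2,375.00     2,260.2903     2,260.2903
  2     2,375.00     2,151.1209     4,302.2418
  3     2,125.00     1,831.7270     5,495.1809
  4     2,125.00     1,743.2567     6,973.0267
  5     2,125.00     1,659.0594     8,295.2971
  6    52,125.00    38,730.1943   232,381.1659
  Σ                 48,375.6485   259,707.2027
P = 48,375.6485; Macaulay duration = 259,707.2027 / 48,375.6485 = 5.36855 half-year periods = 2.68428 years.
Modified duration = D_Mac / (1 + y) = 2.68428 / 1.05075 = 2.55463 years.

2.555 years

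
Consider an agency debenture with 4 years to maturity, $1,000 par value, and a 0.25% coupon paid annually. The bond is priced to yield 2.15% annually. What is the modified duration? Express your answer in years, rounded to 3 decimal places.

Periodic yield y = 0.0215. First find Macaulay duration:
  t   CF        PV=CF/(1+0.0215)^t    t·PV
  1         2.50         2.4474         2.4474
  2         2.50         2.3959         4.7917
  3         2.50         2.3454         7.0363
  4     1,002.50       920.7270     3,682.9082
  Σ                    927.9157     3,697.1836
P = 927.9157; Macaulay duration = 3,697.1836 / 927.9157 = 3.98440 years.
Modified duration = D_Mac / (1 + y) = 3.98440 / 1.0215 = 3.90053 years.

3.901 years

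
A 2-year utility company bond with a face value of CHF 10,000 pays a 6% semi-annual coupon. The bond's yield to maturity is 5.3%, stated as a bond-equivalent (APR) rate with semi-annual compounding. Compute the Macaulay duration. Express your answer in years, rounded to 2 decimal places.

1.91 years

Periodic yield y = 0.0265. Discount each cash flow and weight by its period:
  t   CF        PV=CF/(1+0.0265)^t    t·PV
  1       300.00       292.2552       292.2552
  2       300.00       284.7104       569.4208
  3       300.00       277.3604       832.0811
  4    10,300.00     9,276.8687    37,107.4748
  Σ                 10,131.1947    38,801.2319
Price P = Σ PV = 10,131.1947.
Macaulay duration = Σ(t·PV) / P = 38,801.2319 / 10,131.1947 = 3.82988 half-year periods.
In years: 3.82988 / 2 = 1.91494 years.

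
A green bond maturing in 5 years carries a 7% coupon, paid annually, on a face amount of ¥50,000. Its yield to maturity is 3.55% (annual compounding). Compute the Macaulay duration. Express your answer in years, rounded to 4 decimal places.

Periodic yield y = 0.0355. Discount each cash flow and weight by its year:
  t   CF        PV=CF/(1+0.0355)^t    t·PV
  1     3,500.00     3,380.0097     3,380.0097
  2     3,500.00     3,264.1329     6,528.2659
  3     3,500.00     3,152.2288     9,456.6864
  4     3,500.00     3,044.1611    12,176.6444
  5    53,500.00    44,936.9162   224,684.5811
  Σ                 57,777.4487   256,226.1875
Price P = Σ PV = 57,777.4487.
Macaulay duration = Σ(t·PV) / P = 256,226.1875 / 57,777.4487 = 4.43471 years.

4.4347 years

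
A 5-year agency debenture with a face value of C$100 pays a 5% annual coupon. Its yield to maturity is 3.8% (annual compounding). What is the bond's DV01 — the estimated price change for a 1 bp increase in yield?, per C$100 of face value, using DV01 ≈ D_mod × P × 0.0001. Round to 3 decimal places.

C$0.046

Periodic yield y = 0.038.
  t   CF        PV=CF/(1+0.038)^t    t·PV
  1         5.00         4.8170         4.8170
  2         5.00         4.6406         9.2812
  3         5.00         4.4707        13.4122
  4         5.00         4.3071        17.2282
  5       105.00        87.1370       435.6849
  Σ                    105.3723       480.4235
P = 105.3723; D_Mac = 4.55929 yrs; D_mod = 4.39238 yrs.
DV01 ≈ 4.39238 × 105.3723 × 0.0001 = 0.046284.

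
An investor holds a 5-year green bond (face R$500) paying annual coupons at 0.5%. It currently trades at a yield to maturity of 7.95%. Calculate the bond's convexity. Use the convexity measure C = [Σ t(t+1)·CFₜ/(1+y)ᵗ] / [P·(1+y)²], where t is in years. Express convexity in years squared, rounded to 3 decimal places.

With y = 0.0795:
  t   CF        PV=CF/(1+0.0795)^t    t·PV        t(t+1)·PV
  1         2.50         2.3159         2.3159           4.6318
  2         2.50         2.1453         4.2907          12.8720
  3         2.50         1.9873         5.9620          23.8481
  4         2.50         1.8410         7.3639          36.8196
  5       502.50       342.7858     1,713.9290      10,283.5742
  Σ                    351.0753     1,733.8615      10,361.7457
P = 351.0753.
Convexity = Σ t(t+1)·PV / [P·(1+y)²] = 10,361.7457 / (351.0753 × 1.165320) = 25.32721.

25.327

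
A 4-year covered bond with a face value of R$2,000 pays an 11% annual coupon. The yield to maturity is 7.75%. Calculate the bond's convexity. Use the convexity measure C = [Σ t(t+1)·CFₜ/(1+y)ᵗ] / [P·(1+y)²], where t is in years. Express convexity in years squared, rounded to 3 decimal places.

With y = 0.0775:
  t   CF        PV=CF/(1+0.0775)^t    t·PV        t(t+1)·PV
  1       220.00       204.1763       204.1763         408.3527
  2       220.00       189.4908       378.9816       1,136.9448
  3       220.00       175.8615       527.5846       2,110.3383
  4     2,220.00     1,646.9631     6,587.8523      32,939.2613
  Σ                  2,216.4917     7,698.5948      36,594.8971
P = 2,216.4917.
Convexity = Σ t(t+1)·PV / [P·(1+y)²] = 36,594.8971 / (2,216.4917 × 1.161006) = 14.22066.

14.221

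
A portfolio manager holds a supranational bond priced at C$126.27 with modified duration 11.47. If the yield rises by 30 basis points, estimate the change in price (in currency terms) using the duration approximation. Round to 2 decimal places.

-C$4.34

Duration approximation: ΔP/P ≈ -D_mod · Δy = -11.47 × (+0.003) = -0.034410.
ΔP ≈ 126.27 × (-0.034410) = -4.3449507.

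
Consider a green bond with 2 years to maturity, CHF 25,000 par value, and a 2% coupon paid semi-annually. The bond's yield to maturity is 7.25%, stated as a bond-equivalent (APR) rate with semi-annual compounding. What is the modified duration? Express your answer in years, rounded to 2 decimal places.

1.90 years

Periodic yield y = 0.03625. First find Macaulay duration:
  t   CF        PV=CF/(1+0.03625)^t    t·PV
  1       250.00       241.2545       241.2545
  2       250.00       232.8150       465.6300
  3       250.00       224.6707       674.0120
  4    25,250.00    21,897.9373    87,591.7493
  Σ                 22,596.6775    88,972.6458
P = 22,596.6775; Macaulay duration = 88,972.6458 / 22,596.6775 = 3.93742 half-year periods = 1.96871 years.
Modified duration = D_Mac / (1 + y) = 1.96871 / 1.03625 = 1.89984 years.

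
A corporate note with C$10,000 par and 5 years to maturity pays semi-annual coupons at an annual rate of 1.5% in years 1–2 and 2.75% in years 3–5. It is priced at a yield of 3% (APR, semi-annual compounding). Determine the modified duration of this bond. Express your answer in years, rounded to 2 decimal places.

Periodic yield y = 0.015. First find Macaulay duration:
  t   CF        PV=CF/(1+0.015)^t    t·PV
  1        75.00        73.8916        73.8916
  2        75.00        72.7996       145.5993
  3        75.00        71.7238       215.1713
  4        75.00        70.6638       282.6553
  5       137.50       127.6358       638.1790
  6       137.50       125.7496       754.4973
  7       137.50       123.8912       867.2383
  8       137.50       122.0603       976.4822
  9       137.50       120.2564     1,082.3079
  10   10,137.50     8,735.1516    87,351.5156
  Σ                  9,643.8237    92,387.5378
P = 9,643.8237; Macaulay duration = 92,387.5378 / 9,643.8237 = 9.57997 half-year periods = 4.78998 years.
Modified duration = D_Mac / (1 + y) = 4.78998 / 1.015 = 4.71920 years.

4.72 years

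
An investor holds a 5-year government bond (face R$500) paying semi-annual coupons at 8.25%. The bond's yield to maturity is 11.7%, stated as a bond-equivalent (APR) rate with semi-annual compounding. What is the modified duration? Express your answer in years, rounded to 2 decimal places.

3.90 years

Periodic yield y = 0.0585. First find Macaulay duration:
  t   CF        PV=CF/(1+0.0585)^t    t·PV
  1       20.625        19.4851        19.4851
  2       20.625        18.4082        36.8165
  3       20.625        17.3909        52.1726
  4       20.625        16.4297        65.7189
  5       20.625        15.5217        77.6086
  6       20.625        14.6639        87.9833
  7       20.625        13.8534        96.9741
  8       20.625        13.0878       104.7025
  9       20.625        12.3645       111.2804
  10     520.625       294.8604     2,948.6036
  Σ                    436.0657     3,601.3456
P = 436.0657; Macaulay duration = 3,601.3456 / 436.0657 = 8.25872 half-year periods = 4.12936 years.
Modified duration = D_Mac / (1 + y) = 4.12936 / 1.0585 = 3.90114 years.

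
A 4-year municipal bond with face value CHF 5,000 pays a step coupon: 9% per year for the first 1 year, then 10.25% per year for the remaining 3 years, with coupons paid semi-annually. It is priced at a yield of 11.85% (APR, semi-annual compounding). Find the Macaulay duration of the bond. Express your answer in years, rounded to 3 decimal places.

Periodic yield y = 0.05925. Discount each cash flow and weight by its period:
  t   CF        PV=CF/(1+0.05925)^t    t·PV
  1       225.00       212.4144       212.4144
  2       225.00       200.5329       401.0657
  3       256.25       215.6098       646.8293
  4       256.25       203.5495       814.1979
  5       256.25       192.1638       960.8189
  6       256.25       181.4149     1,088.4896
  7       256.25       171.2673     1,198.8714
  8     5,256.25     3,316.5629    26,532.5028
  Σ                  4,693.5155    31,855.1901
Price P = Σ PV = 4,693.5155.
Macaulay duration = Σ(t·PV) / P = 31,855.1901 / 4,693.5155 = 6.78706 half-year periods.
In years: 6.78706 / 2 = 3.39353 years.

3.394 years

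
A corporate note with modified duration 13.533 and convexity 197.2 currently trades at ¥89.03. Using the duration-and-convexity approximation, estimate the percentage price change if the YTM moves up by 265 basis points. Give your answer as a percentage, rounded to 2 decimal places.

Duration effect: -D_mod·Δy = -13.533 × (+0.0265) = -0.3586245
Convexity effect: ½·C·(Δy)² = 0.5 × 197.2 × (0.0265)² = +0.06924185
ΔP/P ≈ -0.3586245 + 0.06924185 = -0.28938265
= -28.938265%.

-28.94%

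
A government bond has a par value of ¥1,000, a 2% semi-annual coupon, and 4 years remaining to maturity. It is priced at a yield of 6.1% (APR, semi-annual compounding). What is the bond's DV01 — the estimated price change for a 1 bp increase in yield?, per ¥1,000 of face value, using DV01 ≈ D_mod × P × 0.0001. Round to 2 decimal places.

¥0.32

Periodic yield y = 0.0305.
  t   CF        PV=CF/(1+0.0305)^t    t·PV
  1        10.00         9.7040         9.7040
  2        10.00         9.4168        18.8336
  3        10.00         9.1381        27.4143
  4        10.00         8.8676        35.4706
  5        10.00         8.6052        43.0259
  6        10.00         8.3505        50.1029
  7        10.00         8.1033        56.7234
  8     1,010.00       794.2138     6,353.7100
  Σ                    856.3994     6,594.9848
P = 856.3994; D_Mac = 7.70083 half-year periods = 3.85041 yrs; D_mod = 3.73645 yrs.
DV01 ≈ 3.73645 × 856.3994 × 0.0001 = 0.319990.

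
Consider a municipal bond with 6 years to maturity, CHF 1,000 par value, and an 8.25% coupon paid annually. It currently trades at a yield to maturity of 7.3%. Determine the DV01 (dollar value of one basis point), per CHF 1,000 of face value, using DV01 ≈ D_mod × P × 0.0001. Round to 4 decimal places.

Periodic yield y = 0.073.
  t   CF        PV=CF/(1+0.073)^t    t·PV
  1        82.50        76.8872        76.8872
  2        82.50        71.6563       143.3126
  3        82.50        66.7813       200.3439
  4        82.50        62.2379       248.9517
  5        82.50        58.0037       290.0183
  6     1,082.50       709.2994     4,255.7962
  Σ                  1,044.8658     5,215.3099
P = 1,044.8658; D_Mac = 4.99137 yrs; D_mod = 4.65179 yrs.
DV01 ≈ 4.65179 × 1,044.8658 × 0.0001 = 0.486049.

CHF 0.4860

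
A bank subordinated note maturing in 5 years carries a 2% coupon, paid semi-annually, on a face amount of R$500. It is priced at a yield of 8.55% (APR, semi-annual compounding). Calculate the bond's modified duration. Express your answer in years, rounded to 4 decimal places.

4.5432 years

Periodic yield y = 0.04275. First find Macaulay duration:
  t   CF        PV=CF/(1+0.04275)^t    t·PV
  1         5.00         4.7950         4.7950
  2         5.00         4.5984         9.1969
  3         5.00         4.4099        13.2297
  4         5.00         4.2291        16.9164
  5         5.00         4.0557        20.2786
  6         5.00         3.8895        23.3367
  7         5.00         3.7300        26.1100
  8         5.00         3.5771        28.6166
  9         5.00         3.4304        30.8738
  10      505.00       332.2687     3,322.6867
  Σ                    368.9838     3,496.0406
P = 368.9838; Macaulay duration = 3,496.0406 / 368.9838 = 9.47478 half-year periods = 4.73739 years.
Modified duration = D_Mac / (1 + y) = 4.73739 / 1.04275 = 4.54317 years.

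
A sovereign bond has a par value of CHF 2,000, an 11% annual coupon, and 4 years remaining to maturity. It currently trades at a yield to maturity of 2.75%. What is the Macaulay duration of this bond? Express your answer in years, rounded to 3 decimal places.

3.518 years

Periodic yield y = 0.0275. Discount each cash flow and weight by its year:
  t   CF        PV=CF/(1+0.0275)^t    t·PV
  1       220.00       214.1119       214.1119
  2       220.00       208.3814       416.7629
  3       220.00       202.8043       608.4129
  4     2,220.00     1,991.7079     7,966.8317
  Σ                  2,617.0056     9,206.1194
Price P = Σ PV = 2,617.0056.
Macaulay duration = Σ(t·PV) / P = 9,206.1194 / 2,617.0056 = 3.51781 years.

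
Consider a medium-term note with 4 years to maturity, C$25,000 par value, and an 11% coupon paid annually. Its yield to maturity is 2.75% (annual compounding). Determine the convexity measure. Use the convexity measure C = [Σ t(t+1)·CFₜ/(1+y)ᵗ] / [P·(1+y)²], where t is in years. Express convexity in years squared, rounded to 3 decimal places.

With y = 0.0275:
  t   CF        PV=CF/(1+0.0275)^t    t·PV        t(t+1)·PV
  1     2,750.00     2,676.3990     2,676.3990       5,352.7981
  2     2,750.00     2,604.7679     5,209.5358      15,628.6075
  3     2,750.00     2,535.0539     7,605.1618      30,420.6471
  4    27,750.00    24,896.3491    99,585.3964     497,926.9822
  Σ                 32,712.5700   115,076.4931     549,329.0348
P = 32,712.5700.
Convexity = Σ t(t+1)·PV / [P·(1+y)²] = 549,329.0348 / (32,712.5700 × 1.055756) = 15.90575.

15.906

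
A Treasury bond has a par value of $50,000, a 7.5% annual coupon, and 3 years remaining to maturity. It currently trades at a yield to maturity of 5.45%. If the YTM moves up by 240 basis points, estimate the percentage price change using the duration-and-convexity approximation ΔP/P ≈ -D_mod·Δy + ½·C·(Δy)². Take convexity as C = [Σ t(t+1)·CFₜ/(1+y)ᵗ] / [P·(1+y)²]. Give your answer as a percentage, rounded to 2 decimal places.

With y = 0.0545:
  t   CF        PV=CF/(1+0.0545)^t    t·PV        t(t+1)·PV
  1     3,750.00     3,556.1878     3,556.1878       7,112.3755
  2     3,750.00     3,372.3924     6,744.7848      20,234.3543
  3    53,750.00    45,839.3780   137,518.1341     550,072.5365
  Σ                 52,767.9582   147,819.1066     577,419.2663
P = 52,767.9582; D_Mac = 2.80130 yrs; D_mod = 2.65652 yrs; C = 9.84074.
Duration effect: -2.65652 × (+0.024) = -0.063757
Convexity effect: 0.5 × 9.84074 × (0.024)² = +0.0028341
ΔP/P ≈ -0.063757 + 0.0028341 = -0.060922 = -6.0922%.

-6.09%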